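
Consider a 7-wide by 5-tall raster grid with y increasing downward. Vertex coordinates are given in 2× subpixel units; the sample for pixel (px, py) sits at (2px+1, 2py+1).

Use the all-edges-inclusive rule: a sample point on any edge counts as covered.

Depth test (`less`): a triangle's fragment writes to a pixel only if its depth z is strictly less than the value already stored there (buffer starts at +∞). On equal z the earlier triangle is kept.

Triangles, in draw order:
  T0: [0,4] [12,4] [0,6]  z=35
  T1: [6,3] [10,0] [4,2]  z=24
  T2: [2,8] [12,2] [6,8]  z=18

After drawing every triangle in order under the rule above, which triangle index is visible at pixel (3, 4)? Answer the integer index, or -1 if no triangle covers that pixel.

T0:
  2·area = 24
  edge (0, 4)→(12, 4): d=(12,0) inclusive
  edge (12, 4)→(0, 6): d=(-12,2) inclusive
  edge (0, 6)→(0, 4): d=(0,-2) inclusive
    (0,2)@(1, 5): e=[12,10,2] → █
    (1,2)@(3, 5): e=[12,6,6] → █
    (2,2)@(5, 5): e=[12,2,10] → █
    (3,2)@(7, 5): e=[12,-2,14] → ·
    (0,3)@(1, 7): e=[36,-14,2] → ·
    (1,3)@(3, 7): e=[36,-18,6] → ·
    (2,3)@(5, 7): e=[36,-22,10] → ·
  covered (3 px):
    · · · · · · ·
    · · · · · · ·
    █ █ █ · · · ·
    · · · · · · ·
    · · · · · · ·
T1:
  2·area = 10  (B↔C swapped to make it positive)
  edge (6, 3)→(4, 2): d=(-2,-1) inclusive
  edge (4, 2)→(10, 0): d=(6,-2) inclusive
  edge (10, 0)→(6, 3): d=(-4,3) inclusive
    (3,0)@(7, 1): e=[5,0,5] → █  [on edge]
    (4,0)@(9, 1): e=[7,4,-1] → ·
    (0,1)@(1, 3): e=[-5,0,15] → ·  [on edge]
    (3,1)@(7, 3): e=[1,12,-3] → ·
  covered (1 px):
    · · · █ · · ·
    · · · · · · ·
    · · · · · · ·
    · · · · · · ·
    · · · · · · ·
T2:
  2·area = 24
  edge (2, 8)→(12, 2): d=(10,-6) inclusive
  edge (12, 2)→(6, 8): d=(-6,6) inclusive
  edge (6, 8)→(2, 8): d=(-4,0) inclusive
    (6,0)@(13, 1): e=[-4,0,28] → ·  [on edge]
    (5,1)@(11, 3): e=[4,0,20] → █  [on edge]
    (6,1)@(13, 3): e=[16,-12,20] → ·
    (3,2)@(7, 5): e=[0,12,12] → █  [on edge]
    (4,2)@(9, 5): e=[12,0,12] → █  [on edge]
    (5,2)@(11, 5): e=[24,-12,12] → ·
    (2,3)@(5, 7): e=[8,12,4] → █
    (3,3)@(7, 7): e=[20,0,4] → █  [on edge]
    (4,3)@(9, 7): e=[32,-12,4] → ·
    (2,4)@(5, 9): e=[28,0,-4] → ·  [on edge]
    (3,4)@(7, 9): e=[40,-12,-4] → ·
  covered (5 px):
    · · · · · · ·
    · · · · · █ ·
    · · · █ █ · ·
    · · █ █ · · ·
    · · · · · · ·

Z-buffer (winner per pixel, '.' = empty):
  . . . 1 . . .
  . . . . . 2 .
  0 0 0 2 2 . .
  . . 2 2 . . .
  . . . . . . .

Result: -1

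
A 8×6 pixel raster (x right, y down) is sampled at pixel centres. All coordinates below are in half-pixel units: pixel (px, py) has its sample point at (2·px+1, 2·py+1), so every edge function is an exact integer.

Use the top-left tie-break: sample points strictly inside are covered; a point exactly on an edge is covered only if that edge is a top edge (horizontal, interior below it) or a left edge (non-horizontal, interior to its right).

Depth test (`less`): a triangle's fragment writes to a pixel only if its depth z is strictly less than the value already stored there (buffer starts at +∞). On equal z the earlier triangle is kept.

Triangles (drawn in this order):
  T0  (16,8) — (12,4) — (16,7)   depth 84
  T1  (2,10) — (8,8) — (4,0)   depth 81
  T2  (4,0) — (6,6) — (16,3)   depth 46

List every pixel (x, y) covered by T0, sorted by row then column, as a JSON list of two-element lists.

T0:
  2·area = 4
  edge (16, 8)→(12, 4): d=(-4,-4) top-left  bias=+0
  edge (12, 4)→(16, 7): d=(4,3) right/bottom  bias=-1
  edge (16, 7)→(16, 8): d=(0,1) right/bottom  bias=-1
    (4,0)@(9, 1): e=[0,-3,7] → .  [on edge]
    (5,1)@(11, 3): e=[0,-1,5] → .  [on edge]
    (6,2)@(13, 5): e=[0,1,3] → X  [on edge]
    (7,2)@(15, 5): e=[8,-5,1] → .
    (6,3)@(13, 7): e=[-8,9,3] → .
    (7,3)@(15, 7): e=[0,3,1] → X  [on edge]
    (7,4)@(15, 9): e=[-8,11,1] → .
  covered (2 px):
    . . . . . . . .
    . . . . . . . .
    . . . . . . X .
    . . . . . . . X
    . . . . . . . .
    . . . . . . . .
T1:
  2·area = 56  (B↔C swapped to make it positive)
  edge (2, 10)→(4, 0): d=(2,-10) top-left  bias=+0
  edge (4, 0)→(8, 8): d=(4,8) right/bottom  bias=-1
  edge (8, 8)→(2, 10): d=(-6,2) right/bottom  bias=-1
    (2,1)@(5, 3): e=[16,4,36] → X
    (3,1)@(7, 3): e=[36,-12,32] → .
    (1,2)@(3, 5): e=[0,28,28] → X  [on edge]
    (3,2)@(7, 5): e=[40,-4,20] → .
    (1,3)@(3, 7): e=[4,36,16] → X
    (3,3)@(7, 7): e=[44,4,8] → X
    (4,3)@(9, 7): e=[64,-12,4] → .
    (5,3)@(11, 7): e=[84,-28,0] → .  [on edge]
    (1,4)@(3, 9): e=[8,44,4] → X
    (2,4)@(5, 9): e=[28,28,0] → .  [on edge]
    (3,4)@(7, 9): e=[48,12,-4] → .
    (1,5)@(3, 11): e=[12,52,-8] → .
  covered (7 px):
    . . . . . . . .
    . . X . . . . .
    . X X . . . . .
    . X X X . . . .
    . X . . . . . .
    . . . . . . . .
T2:
  2·area = 66  (B↔C swapped to make it positive)
  edge (4, 0)→(16, 3): d=(12,3) right/bottom  bias=-1
  edge (16, 3)→(6, 6): d=(-10,3) right/bottom  bias=-1
  edge (6, 6)→(4, 0): d=(-2,-6) top-left  bias=+0
    (2,0)@(5, 1): e=[9,53,4] → X
    (3,0)@(7, 1): e=[3,47,16] → X
    (4,0)@(9, 1): e=[-3,41,28] → .
    (2,1)@(5, 3): e=[33,33,0] → X  [on edge]
    (4,1)@(9, 3): e=[21,21,24] → X
    (5,1)@(11, 3): e=[15,15,36] → X
    (6,1)@(13, 3): e=[9,9,48] → X
    (7,1)@(15, 3): e=[3,3,60] → X
    (2,2)@(5, 5): e=[57,13,-4] → .
    (3,2)@(7, 5): e=[51,7,8] → X
    (5,2)@(11, 5): e=[39,-5,32] → .
    (6,2)@(13, 5): e=[33,-11,44] → .
    (3,4)@(7, 9): e=[99,-33,0] → .  [on edge]
  covered (10 px):
    . . X X . . . .
    . . X X X X X X
    . . . X X . . .
    . . . . . . . .
    . . . . . . . .
    . . . . . . . .

Result: [[6,2],[7,3]]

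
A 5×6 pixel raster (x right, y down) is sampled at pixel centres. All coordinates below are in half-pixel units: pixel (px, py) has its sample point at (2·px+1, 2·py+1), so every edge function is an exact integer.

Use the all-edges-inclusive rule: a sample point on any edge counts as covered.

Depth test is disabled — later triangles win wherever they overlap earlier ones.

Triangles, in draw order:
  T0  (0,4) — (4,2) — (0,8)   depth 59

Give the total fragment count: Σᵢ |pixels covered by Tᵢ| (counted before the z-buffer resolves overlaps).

T0:
  2·area = 16
  edge (0, 4)→(4, 2): d=(4,-2) inclusive
  edge (4, 2)→(0, 8): d=(-4,6) inclusive
  edge (0, 8)→(0, 4): d=(0,-4) inclusive
    (1,1)@(3, 3): e=[2,2,12] → X
    (2,1)@(5, 3): e=[6,-10,20] → .
    (0,2)@(1, 5): e=[6,6,4] → X
    (1,2)@(3, 5): e=[10,-6,12] → .
    (0,3)@(1, 7): e=[14,-2,4] → .
  covered (2 px):
    . . . . .
    . X . . .
    X . . . .
    . . . . .
    . . . . .
    . . . . .

Answer: 2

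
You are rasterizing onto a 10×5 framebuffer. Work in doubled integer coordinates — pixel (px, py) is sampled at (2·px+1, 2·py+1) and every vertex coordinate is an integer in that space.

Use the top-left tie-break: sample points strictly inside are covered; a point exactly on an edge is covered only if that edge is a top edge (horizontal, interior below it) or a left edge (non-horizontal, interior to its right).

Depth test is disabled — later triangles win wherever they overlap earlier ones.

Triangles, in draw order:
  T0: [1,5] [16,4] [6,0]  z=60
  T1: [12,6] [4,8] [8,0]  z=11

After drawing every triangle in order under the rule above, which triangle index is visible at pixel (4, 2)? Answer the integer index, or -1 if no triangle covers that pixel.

T0:
  2·area = 70  (B↔C swapped to make it positive)
  edge (1, 5)→(6, 0): d=(5,-5) top-left  bias=+0
  edge (6, 0)→(16, 4): d=(10,4) right/bottom  bias=-1
  edge (16, 4)→(1, 5): d=(-15,1) right/bottom  bias=-1
    (2,0)@(5, 1): e=[0,14,56] → #  [on edge]
    (3,0)@(7, 1): e=[10,6,54] → #
    (4,0)@(9, 1): e=[20,-2,52] → ·
    (1,1)@(3, 3): e=[0,42,28] → #  [on edge]
    (4,1)@(9, 3): e=[30,18,22] → #
    (5,1)@(11, 3): e=[40,10,20] → #
    (6,1)@(13, 3): e=[50,2,18] → #
    (7,1)@(15, 3): e=[60,-6,16] → ·
    (0,2)@(1, 5): e=[0,70,0] → ·  [on edge]
    (1,2)@(3, 5): e=[10,62,-2] → ·
    (2,2)@(5, 5): e=[20,54,-4] → ·
    (3,2)@(7, 5): e=[30,46,-6] → ·
  covered (8 px):
    · · # # · · · · · ·
    · # # # # # # · · ·
    · · · · · · · · · ·
    · · · · · · · · · ·
    · · · · · · · · · ·
T1:
  2·area = 56
  edge (12, 6)→(4, 8): d=(-8,2) right/bottom  bias=-1
  edge (4, 8)→(8, 0): d=(4,-8) top-left  bias=+0
  edge (8, 0)→(12, 6): d=(4,6) right/bottom  bias=-1
    (3,1)@(7, 3): e=[34,4,18] → #
    (4,1)@(9, 3): e=[30,20,6] → #
    (5,1)@(11, 3): e=[26,36,-6] → ·
    (3,2)@(7, 5): e=[18,12,26] → #
    (5,2)@(11, 5): e=[10,44,2] → #
    (6,2)@(13, 5): e=[6,60,-10] → ·
    (2,3)@(5, 7): e=[6,4,46] → #
    (4,3)@(9, 7): e=[-2,36,22] → ·
    (5,3)@(11, 7): e=[-6,52,10] → ·
    (2,4)@(5, 9): e=[-10,12,54] → ·
    (3,4)@(7, 9): e=[-14,28,42] → ·
  covered (7 px):
    · · · · · · · · · ·
    · · · # # · · · · ·
    · · · # # # · · · ·
    · · # # · · · · · ·
    · · · · · · · · · ·

Z-buffer (winner per pixel, '.' = empty):
  . . 0 0 . . . . . .
  . 0 0 1 1 0 0 . . .
  . . . 1 1 1 . . . .
  . . 1 1 . . . . . .
  . . . . . . . . . .

Answer: 1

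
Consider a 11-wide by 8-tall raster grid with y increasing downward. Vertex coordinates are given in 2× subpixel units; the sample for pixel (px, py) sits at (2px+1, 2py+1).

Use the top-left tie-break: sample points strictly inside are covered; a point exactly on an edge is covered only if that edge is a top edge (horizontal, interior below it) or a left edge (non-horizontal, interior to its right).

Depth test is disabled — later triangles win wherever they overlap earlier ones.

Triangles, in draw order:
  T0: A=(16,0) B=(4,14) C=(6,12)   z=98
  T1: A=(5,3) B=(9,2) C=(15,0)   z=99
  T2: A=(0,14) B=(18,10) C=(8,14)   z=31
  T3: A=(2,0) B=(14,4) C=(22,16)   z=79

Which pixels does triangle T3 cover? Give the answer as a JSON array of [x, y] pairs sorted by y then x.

T0:
  2·area = 4  (B↔C swapped to make it positive)
  edge (16, 0)→(6, 12): d=(-10,12) right/bottom  bias=-1
  edge (6, 12)→(4, 14): d=(-2,2) right/bottom  bias=-1
  edge (4, 14)→(16, 0): d=(12,-14) top-left  bias=+0
    (8,0)@(17, 1): e=[-22,0,26] → ·  [on edge]
    (7,1)@(15, 3): e=[-18,0,22] → ·  [on edge]
    (6,2)@(13, 5): e=[-14,0,18] → ·  [on edge]
    (5,3)@(11, 7): e=[-10,0,14] → ·  [on edge]
    (4,4)@(9, 9): e=[-6,0,10] → ·  [on edge]
    (3,5)@(7, 11): e=[-2,0,6] → ·  [on edge]
    (2,6)@(5, 13): e=[2,0,2] → ·  [on edge]
    (1,7)@(3, 15): e=[6,0,-2] → ·  [on edge]
  covered (0 px):
    · · · · · · · · · · ·
    · · · · · · · · · · ·
    · · · · · · · · · · ·
    · · · · · · · · · · ·
    · · · · · · · · · · ·
    · · · · · · · · · · ·
    · · · · · · · · · · ·
    · · · · · · · · · · ·
T1:
  2·area = 2  (B↔C swapped to make it positive)
  edge (5, 3)→(15, 0): d=(10,-3) top-left  bias=+0
  edge (15, 0)→(9, 2): d=(-6,2) right/bottom  bias=-1
  edge (9, 2)→(5, 3): d=(-4,1) right/bottom  bias=-1
    (6,0)@(13, 1): e=[4,-2,0] → ·  [on edge]
    (2,1)@(5, 3): e=[0,2,0] → ·  [on edge]
  covered (0 px):
    · · · · · · · · · · ·
    · · · · · · · · · · ·
    · · · · · · · · · · ·
    · · · · · · · · · · ·
    · · · · · · · · · · ·
    · · · · · · · · · · ·
    · · · · · · · · · · ·
    · · · · · · · · · · ·
T2:
  2·area = 32
  edge (0, 14)→(18, 10): d=(18,-4) top-left  bias=+0
  edge (18, 10)→(8, 14): d=(-10,4) right/bottom  bias=-1
  edge (8, 14)→(0, 14): d=(-8,0) right/bottom  bias=-1
    (7,5)@(15, 11): e=[6,2,24] → █
    (8,5)@(17, 11): e=[14,-6,24] → ·
    (2,6)@(5, 13): e=[2,22,8] → █
    (3,6)@(7, 13): e=[10,14,8] → █
    (4,6)@(9, 13): e=[18,6,8] → █
    (5,6)@(11, 13): e=[26,-2,8] → ·
    (7,6)@(15, 13): e=[42,-18,8] → ·
    (2,7)@(5, 15): e=[38,2,-8] → ·
    (3,7)@(7, 15): e=[46,-6,-8] → ·
    (4,7)@(9, 15): e=[54,-14,-8] → ·
  covered (4 px):
    · · · · · · · · · · ·
    · · · · · · · · · · ·
    · · · · · · · · · · ·
    · · · · · · · · · · ·
    · · · · · · · · · · ·
    · · · · · · · █ · · ·
    · · █ █ █ · · · · · ·
    · · · · · · · · · · ·
T3:
  2·area = 112
  edge (2, 0)→(14, 4): d=(12,4) right/bottom  bias=-1
  edge (14, 4)→(22, 16): d=(8,12) right/bottom  bias=-1
  edge (22, 16)→(2, 0): d=(-20,-16) top-left  bias=+0
    (2,0)@(5, 1): e=[0,84,28] → ·  [on edge]
    (3,1)@(7, 3): e=[16,76,20] → █
    (4,1)@(9, 3): e=[8,52,52] → █
    (5,1)@(11, 3): e=[0,28,84] → ·  [on edge]
    (3,2)@(7, 5): e=[40,92,-20] → ·
    (4,2)@(9, 5): e=[32,68,12] → █
    (5,2)@(11, 5): e=[24,44,44] → █
    (6,2)@(13, 5): e=[16,20,76] → █
    (7,2)@(15, 5): e=[8,-4,108] → ·
    (8,2)@(17, 5): e=[0,-28,140] → ·  [on edge]
    (4,3)@(9, 7): e=[56,84,-28] → ·
    (5,3)@(11, 7): e=[48,60,4] → █
  covered (13 px):
    · · · · · · · · · · ·
    · · · █ █ · · · · · ·
    · · · · █ █ █ · · · ·
    · · · · · █ █ █ · · ·
    · · · · · · · █ █ · ·
    · · · · · · · · █ · ·
    · · · · · · · · · █ ·
    · · · · · · · · · · █

Result: [[3,1],[4,1],[4,2],[5,2],[6,2],[5,3],[6,3],[7,3],[7,4],[8,4],[8,5],[9,6],[10,7]]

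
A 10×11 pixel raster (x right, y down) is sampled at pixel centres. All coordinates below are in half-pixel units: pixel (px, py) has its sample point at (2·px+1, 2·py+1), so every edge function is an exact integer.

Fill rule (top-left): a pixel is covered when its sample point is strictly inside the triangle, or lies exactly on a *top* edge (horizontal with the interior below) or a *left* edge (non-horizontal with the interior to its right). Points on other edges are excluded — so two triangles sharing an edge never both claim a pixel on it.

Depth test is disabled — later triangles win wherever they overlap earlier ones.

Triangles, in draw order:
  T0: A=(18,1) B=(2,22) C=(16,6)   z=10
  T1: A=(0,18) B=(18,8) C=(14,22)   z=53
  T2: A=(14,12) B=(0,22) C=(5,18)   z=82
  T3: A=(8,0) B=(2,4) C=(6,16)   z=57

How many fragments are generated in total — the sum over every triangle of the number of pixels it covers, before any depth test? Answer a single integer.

T0:
  2·area = 38  (B↔C swapped to make it positive)
  edge (18, 1)→(16, 6): d=(-2,5) right/bottom  bias=-1
  edge (16, 6)→(2, 22): d=(-14,16) right/bottom  bias=-1
  edge (2, 22)→(18, 1): d=(16,-21) top-left  bias=+0
    (8,1)@(17, 3): e=[1,26,11] → X
    (9,1)@(19, 3): e=[-9,-6,53] → .
    (7,2)@(15, 5): e=[7,30,1] → X
    (8,2)@(17, 5): e=[-3,-2,43] → .
    (7,3)@(15, 7): e=[3,2,33] → X
    (8,3)@(17, 7): e=[-7,-30,75] → .
    (6,4)@(13, 9): e=[9,6,23] → X
    (7,4)@(15, 9): e=[-1,-26,65] → .
    (5,5)@(11, 11): e=[15,10,13] → X
    (6,5)@(13, 11): e=[5,-22,55] → .
    (4,6)@(9, 13): e=[21,14,3] → X
    (5,6)@(11, 13): e=[11,-18,45] → .
  covered (6 px):
    . . . . . . . . . .
    . . . . . . . . X .
    . . . . . . . X . .
    . . . . . . . X . .
    . . . . . . X . . .
    . . . . . X . . . .
    . . . . X . . . . .
    . . . . . . . . . .
    . . . . . . . . . .
    . . . . . . . . . .
    . . . . . . . . . .
T1:
  2·area = 212
  edge (0, 18)→(18, 8): d=(18,-10) top-left  bias=+0
  edge (18, 8)→(14, 22): d=(-4,14) right/bottom  bias=-1
  edge (14, 22)→(0, 18): d=(-14,-4) top-left  bias=+0
    (8,4)@(17, 9): e=[8,10,194] → X
    (9,4)@(19, 9): e=[28,-18,202] → .
    (6,5)@(13, 11): e=[4,58,150] → X
    (7,5)@(15, 11): e=[24,30,158] → X
    (9,5)@(19, 11): e=[64,-26,174] → .
    (4,6)@(9, 13): e=[0,106,106] → X  [on edge]
    (5,6)@(11, 13): e=[20,78,114] → X
    (8,6)@(17, 13): e=[80,-6,138] → .
    (3,7)@(7, 15): e=[16,126,70] → X
    (8,7)@(17, 15): e=[116,-14,110] → .
    (1,8)@(3, 17): e=[12,174,26] → X
    (2,8)@(5, 17): e=[32,146,34] → X
  covered (27 px):
    . . . . . . . . . .
    . . . . . . . . . .
    . . . . . . . . . .
    . . . . . . . . . .
    . . . . . . . . X .
    . . . . . . X X X .
    . . . . X X X X . .
    . . . X X X X X . .
    . X X X X X X X . .
    . . X X X X X . . .
    . . . . . X X . . .
T2:
  2·area = 6
  edge (14, 12)→(0, 22): d=(-14,10) right/bottom  bias=-1
  edge (0, 22)→(5, 18): d=(5,-4) top-left  bias=+0
  edge (5, 18)→(14, 12): d=(9,-6) top-left  bias=+0
    (3,8)@(7, 17): e=[0,3,3] → .  [on edge]
  covered (0 px):
    . . . . . . . . . .
    . . . . . . . . . .
    . . . . . . . . . .
    . . . . . . . . . .
    . . . . . . . . . .
    . . . . . . . . . .
    . . . . . . . . . .
    . . . . . . . . . .
    . . . . . . . . . .
    . . . . . . . . . .
    . . . . . . . . . .
T3:
  2·area = 88  (B↔C swapped to make it positive)
  edge (8, 0)→(6, 16): d=(-2,16) right/bottom  bias=-1
  edge (6, 16)→(2, 4): d=(-4,-12) top-left  bias=+0
  edge (2, 4)→(8, 0): d=(6,-4) top-left  bias=+0
    (0,0)@(1, 1): e=[110,0,-22] → .  [on edge]
    (3,0)@(7, 1): e=[14,72,2] → X
    (4,0)@(9, 1): e=[-18,96,10] → .
    (2,1)@(5, 3): e=[42,40,6] → X
    (4,1)@(9, 3): e=[-22,88,22] → .
    (1,2)@(3, 5): e=[70,8,10] → X
    (4,2)@(9, 5): e=[-26,80,34] → .
    (1,3)@(3, 7): e=[66,0,22] → X  [on edge]
    (4,3)@(9, 7): e=[-30,72,46] → .
    (1,4)@(3, 9): e=[62,-8,34] → .
    (2,4)@(5, 9): e=[30,16,42] → X
    (3,4)@(7, 9): e=[-2,40,50] → .
    (2,6)@(5, 13): e=[22,0,66] → X  [on edge]
    (3,9)@(7, 19): e=[-22,0,110] → .  [on edge]
  covered (12 px):
    . . . X . . . . . .
    . . X X . . . . . .
    . X X X . . . . . .
    . X X X . . . . . .
    . . X . . . . . . .
    . . X . . . . . . .
    . . X . . . . . . .
    . . . . . . . . . .
    . . . . . . . . . .
    . . . . . . . . . .
    . . . . . . . . . .

Answer: 45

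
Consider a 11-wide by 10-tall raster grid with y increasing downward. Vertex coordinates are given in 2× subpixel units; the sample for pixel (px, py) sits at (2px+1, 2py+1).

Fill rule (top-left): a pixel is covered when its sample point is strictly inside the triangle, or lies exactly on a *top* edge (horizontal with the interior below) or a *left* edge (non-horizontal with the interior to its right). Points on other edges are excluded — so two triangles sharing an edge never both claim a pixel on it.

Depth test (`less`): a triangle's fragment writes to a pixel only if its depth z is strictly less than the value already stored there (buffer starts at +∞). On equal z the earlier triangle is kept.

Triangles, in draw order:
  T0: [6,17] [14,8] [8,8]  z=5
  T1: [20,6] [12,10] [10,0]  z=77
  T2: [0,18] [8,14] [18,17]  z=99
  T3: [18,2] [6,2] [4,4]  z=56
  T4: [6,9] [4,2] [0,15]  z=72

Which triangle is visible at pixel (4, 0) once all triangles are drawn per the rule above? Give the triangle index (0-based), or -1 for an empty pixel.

T0:
  2·area = 54  (B↔C swapped to make it positive)
  edge (6, 17)→(8, 8): d=(2,-9) top-left  bias=+0
  edge (8, 8)→(14, 8): d=(6,0) top-left  bias=+0
  edge (14, 8)→(6, 17): d=(-8,9) right/bottom  bias=-1
    (4,4)@(9, 9): e=[11,6,37] → X
    (5,4)@(11, 9): e=[29,6,19] → X
    (6,4)@(13, 9): e=[47,6,1] → X
    (7,4)@(15, 9): e=[65,6,-17] → .
    (4,5)@(9, 11): e=[15,18,21] → X
    (6,5)@(13, 11): e=[51,18,-15] → .
    (3,6)@(7, 13): e=[1,30,23] → X
    (5,6)@(11, 13): e=[37,30,-13] → .
    (3,7)@(7, 15): e=[5,42,7] → X
    (4,7)@(9, 15): e=[23,42,-11] → .
    (3,8)@(7, 17): e=[9,54,-9] → .
  covered (8 px):
    . . . . . . . . . . .
    . . . . . . . . . . .
    . . . . . . . . . . .
    . . . . . . . . . . .
    . . . . X X X . . . .
    . . . . X X . . . . .
    . . . X X . . . . . .
    . . . X . . . . . . .
    . . . . . . . . . . .
    . . . . . . . . . . .
T1:
  2·area = 88
  edge (20, 6)→(12, 10): d=(-8,4) right/bottom  bias=-1
  edge (12, 10)→(10, 0): d=(-2,-10) top-left  bias=+0
  edge (10, 0)→(20, 6): d=(10,6) right/bottom  bias=-1
    (5,0)@(11, 1): e=[76,8,4] → X
    (6,0)@(13, 1): e=[68,28,-8] → .
    (5,1)@(11, 3): e=[60,4,24] → X
    (6,1)@(13, 3): e=[52,24,12] → X
    (7,1)@(15, 3): e=[44,44,0] → .  [on edge]
    (5,2)@(11, 5): e=[44,0,44] → X  [on edge]
    (7,2)@(15, 5): e=[28,40,20] → X
    (8,2)@(17, 5): e=[20,60,8] → X
    (9,2)@(19, 5): e=[12,80,-4] → .
    (5,3)@(11, 7): e=[28,-4,64] → .
    (6,3)@(13, 7): e=[20,16,52] → X
    (9,3)@(19, 7): e=[-4,76,16] → .
    (6,7)@(13, 15): e=[-44,0,132] → .  [on edge]
  covered (11 px):
    . . . . . X . . . . .
    . . . . . X X . . . .
    . . . . . X X X X . .
    . . . . . . X X X . .
    . . . . . . X . . . .
    . . . . . . . . . . .
    . . . . . . . . . . .
    . . . . . . . . . . .
    . . . . . . . . . . .
    . . . . . . . . . . .
T2:
  2·area = 64
  edge (0, 18)→(8, 14): d=(8,-4) top-left  bias=+0
  edge (8, 14)→(18, 17): d=(10,3) right/bottom  bias=-1
  edge (18, 17)→(0, 18): d=(-18,1) right/bottom  bias=-1
    (3,7)@(7, 15): e=[4,13,47] → X
    (4,7)@(9, 15): e=[12,7,45] → X
    (5,7)@(11, 15): e=[20,1,43] → X
    (6,7)@(13, 15): e=[28,-5,41] → .
    (1,8)@(3, 17): e=[4,45,15] → X
    (2,8)@(5, 17): e=[12,39,13] → X
    (6,8)@(13, 17): e=[44,15,5] → X
    (7,8)@(15, 17): e=[52,9,3] → X
    (8,8)@(17, 17): e=[60,3,1] → X
    (9,8)@(19, 17): e=[68,-3,-1] → .
    (1,9)@(3, 19): e=[20,65,-21] → .
    (2,9)@(5, 19): e=[28,59,-23] → .
  covered (11 px):
    . . . . . . . . . . .
    . . . . . . . . . . .
    . . . . . . . . . . .
    . . . . . . . . . . .
    . . . . . . . . . . .
    . . . . . . . . . . .
    . . . . . . . . . . .
    . . . X X X . . . . .
    . X X X X X X X X . .
    . . . . . . . . . . .
T3:
  2·area = 24  (B↔C swapped to make it positive)
  edge (18, 2)→(4, 4): d=(-14,2) right/bottom  bias=-1
  edge (4, 4)→(6, 2): d=(2,-2) top-left  bias=+0
  edge (6, 2)→(18, 2): d=(12,0) top-left  bias=+0
    (3,0)@(7, 1): e=[36,0,-12] → .  [on edge]
    (2,1)@(5, 3): e=[12,0,12] → X  [on edge]
    (3,1)@(7, 3): e=[8,4,12] → X
    (4,1)@(9, 3): e=[4,8,12] → X
    (5,1)@(11, 3): e=[0,12,12] → .  [on edge]
    (1,2)@(3, 5): e=[-12,0,36] → .  [on edge]
    (2,2)@(5, 5): e=[-16,4,36] → .
    (3,2)@(7, 5): e=[-20,8,36] → .
    (4,2)@(9, 5): e=[-24,12,36] → .
    (0,3)@(1, 7): e=[-36,0,60] → .  [on edge]
  covered (3 px):
    . . . . . . . . . . .
    . . X X X . . . . . .
    . . . . . . . . . . .
    . . . . . . . . . . .
    . . . . . . . . . . .
    . . . . . . . . . . .
    . . . . . . . . . . .
    . . . . . . . . . . .
    . . . . . . . . . . .
    . . . . . . . . . . .
T4:
  2·area = 54  (B↔C swapped to make it positive)
  edge (6, 9)→(0, 15): d=(-6,6) right/bottom  bias=-1
  edge (0, 15)→(4, 2): d=(4,-13) top-left  bias=+0
  edge (4, 2)→(6, 9): d=(2,7) right/bottom  bias=-1
    (1,3)@(3, 7): e=[30,7,17] → X
    (2,3)@(5, 7): e=[18,33,3] → X
    (3,3)@(7, 7): e=[6,59,-11] → .
    (1,4)@(3, 9): e=[18,15,21] → X
    (3,4)@(7, 9): e=[-6,67,-7] → .
    (1,5)@(3, 11): e=[6,23,25] → X
    (2,5)@(5, 11): e=[-6,49,11] → .
    (0,6)@(1, 13): e=[6,5,43] → X
    (1,6)@(3, 13): e=[-6,31,29] → .
    (0,7)@(1, 15): e=[-6,13,47] → .
  covered (6 px):
    . . . . . . . . . . .
    . . . . . . . . . . .
    . . . . . . . . . . .
    . X X . . . . . . . .
    . X X . . . . . . . .
    . X . . . . . . . . .
    X . . . . . . . . . .
    . . . . . . . . . . .
    . . . . . . . . . . .
    . . . . . . . . . . .

Z-buffer (winner per pixel, '.' = empty):
  . . . . . 1 . . . . .
  . . 3 3 3 1 1 . . . .
  . . . . . 1 1 1 1 . .
  . 4 4 . . . 1 1 1 . .
  . 4 4 . 0 0 0 . . . .
  . 4 . . 0 0 . . . . .
  4 . . 0 0 . . . . . .
  . . . 0 2 2 . . . . .
  . 2 2 2 2 2 2 2 2 . .
  . . . . . . . . . . .

Final: -1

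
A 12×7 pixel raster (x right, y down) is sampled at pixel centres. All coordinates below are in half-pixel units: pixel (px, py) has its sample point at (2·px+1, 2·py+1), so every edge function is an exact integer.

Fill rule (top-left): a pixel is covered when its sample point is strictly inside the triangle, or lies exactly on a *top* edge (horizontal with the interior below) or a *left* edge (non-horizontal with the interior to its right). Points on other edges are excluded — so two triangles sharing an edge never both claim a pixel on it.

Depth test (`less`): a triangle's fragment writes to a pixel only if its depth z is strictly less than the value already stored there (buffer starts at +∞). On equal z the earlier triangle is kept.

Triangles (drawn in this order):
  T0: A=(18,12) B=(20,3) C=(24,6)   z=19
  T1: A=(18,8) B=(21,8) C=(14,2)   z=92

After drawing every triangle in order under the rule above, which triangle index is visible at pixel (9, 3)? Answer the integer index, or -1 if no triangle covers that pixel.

T0:
  2·area = 42
  edge (18, 12)→(20, 3): d=(2,-9) top-left  bias=+0
  edge (20, 3)→(24, 6): d=(4,3) right/bottom  bias=-1
  edge (24, 6)→(18, 12): d=(-6,6) right/bottom  bias=-1
    (10,2)@(21, 5): e=[13,5,24] → █
    (11,2)@(23, 5): e=[31,-1,12] → ·
    (10,3)@(21, 7): e=[17,13,12] → █
    (11,3)@(23, 7): e=[35,7,0] → ·  [on edge]
    (9,4)@(19, 9): e=[3,27,12] → █
    (10,4)@(21, 9): e=[21,21,0] → ·  [on edge]
    (9,5)@(19, 11): e=[7,35,0] → ·  [on edge]
    (8,6)@(17, 13): e=[-7,49,0] → ·  [on edge]
  covered (3 px):
    · · · · · · · · · · · ·
    · · · · · · · · · · · ·
    · · · · · · · · · · █ ·
    · · · · · · · · · · █ ·
    · · · · · · · · · █ · ·
    · · · · · · · · · · · ·
    · · · · · · · · · · · ·
T1:
  2·area = 18  (B↔C swapped to make it positive)
  edge (18, 8)→(14, 2): d=(-4,-6) top-left  bias=+0
  edge (14, 2)→(21, 8): d=(7,6) right/bottom  bias=-1
  edge (21, 8)→(18, 8): d=(-3,0) right/bottom  bias=-1
    (7,1)@(15, 3): e=[2,1,15] → █
    (8,1)@(17, 3): e=[14,-11,15] → ·
    (7,2)@(15, 5): e=[-6,15,9] → ·
    (8,2)@(17, 5): e=[6,3,9] → █
    (9,2)@(19, 5): e=[18,-9,9] → ·
    (8,3)@(17, 7): e=[-2,17,3] → ·
    (9,3)@(19, 7): e=[10,5,3] → █
    (10,3)@(21, 7): e=[22,-7,3] → ·
    (9,4)@(19, 9): e=[2,19,-3] → ·
  covered (3 px):
    · · · · · · · · · · · ·
    · · · · · · · █ · · · ·
    · · · · · · · · █ · · ·
    · · · · · · · · · █ · ·
    · · · · · · · · · · · ·
    · · · · · · · · · · · ·
    · · · · · · · · · · · ·

Z-buffer (winner per pixel, '.' = empty):
  . . . . . . . . . . . .
  . . . . . . . 1 . . . .
  . . . . . . . . 1 . 0 .
  . . . . . . . . . 1 0 .
  . . . . . . . . . 0 . .
  . . . . . . . . . . . .
  . . . . . . . . . . . .

Result: 1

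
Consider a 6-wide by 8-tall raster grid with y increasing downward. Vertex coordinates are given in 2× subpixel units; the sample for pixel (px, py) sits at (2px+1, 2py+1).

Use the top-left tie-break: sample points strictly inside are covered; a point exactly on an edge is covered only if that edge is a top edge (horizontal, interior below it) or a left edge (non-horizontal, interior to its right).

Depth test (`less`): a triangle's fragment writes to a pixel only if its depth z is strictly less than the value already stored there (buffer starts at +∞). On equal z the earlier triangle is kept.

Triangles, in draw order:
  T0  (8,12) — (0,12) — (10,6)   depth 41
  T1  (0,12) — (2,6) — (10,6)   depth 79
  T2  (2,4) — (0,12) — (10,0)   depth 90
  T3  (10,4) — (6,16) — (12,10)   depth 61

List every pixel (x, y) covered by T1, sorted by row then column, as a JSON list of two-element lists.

T0:
  2·area = 48
  edge (8, 12)→(0, 12): d=(-8,0) right/bottom  bias=-1
  edge (0, 12)→(10, 6): d=(10,-6) top-left  bias=+0
  edge (10, 6)→(8, 12): d=(-2,6) right/bottom  bias=-1
    (5,1)@(11, 3): e=[72,-24,0] → ·  [on edge]
    (4,3)@(9, 7): e=[40,4,4] → #
    (5,3)@(11, 7): e=[40,16,-8] → ·
    (2,4)@(5, 9): e=[24,0,24] → #  [on edge]
    (3,4)@(7, 9): e=[24,12,12] → #
    (4,4)@(9, 9): e=[24,24,0] → ·  [on edge]
    (1,5)@(3, 11): e=[8,8,32] → #
    (4,5)@(9, 11): e=[8,44,-4] → ·
    (1,6)@(3, 13): e=[-8,28,28] → ·
    (2,6)@(5, 13): e=[-8,40,16] → ·
    (3,6)@(7, 13): e=[-8,52,4] → ·
    (3,7)@(7, 15): e=[-24,72,0] → ·  [on edge]
  covered (6 px):
    · · · · · ·
    · · · · · ·
    · · · · · ·
    · · · · # ·
    · · # # · ·
    · # # # · ·
    · · · · · ·
    · · · · · ·
T1:
  2·area = 48
  edge (0, 12)→(2, 6): d=(2,-6) top-left  bias=+0
  edge (2, 6)→(10, 6): d=(8,0) top-left  bias=+0
  edge (10, 6)→(0, 12): d=(-10,6) right/bottom  bias=-1
    (1,1)@(3, 3): e=[0,-24,72] → ·  [on edge]
    (1,3)@(3, 7): e=[8,8,32] → #
    (2,3)@(5, 7): e=[20,8,20] → #
    (3,3)@(7, 7): e=[32,8,8] → #
    (4,3)@(9, 7): e=[44,8,-4] → ·
    (0,4)@(1, 9): e=[0,24,24] → #  [on edge]
    (2,4)@(5, 9): e=[24,24,0] → ·  [on edge]
    (3,4)@(7, 9): e=[36,24,-12] → ·
    (0,5)@(1, 11): e=[4,40,4] → #
    (1,5)@(3, 11): e=[16,40,-8] → ·
    (0,6)@(1, 13): e=[8,56,-16] → ·
  covered (6 px):
    · · · · · ·
    · · · · · ·
    · · · · · ·
    · # # # · ·
    # # · · · ·
    # · · · · ·
    · · · · · ·
    · · · · · ·
T2:
  2·area = 56  (B↔C swapped to make it positive)
  edge (2, 4)→(10, 0): d=(8,-4) top-left  bias=+0
  edge (10, 0)→(0, 12): d=(-10,12) right/bottom  bias=-1
  edge (0, 12)→(2, 4): d=(2,-8) top-left  bias=+0
    (4,0)@(9, 1): e=[4,2,50] → #
    (5,0)@(11, 1): e=[12,-22,66] → ·
    (2,1)@(5, 3): e=[4,30,22] → #
    (3,1)@(7, 3): e=[12,6,38] → #
    (4,1)@(9, 3): e=[20,-18,54] → ·
    (1,2)@(3, 5): e=[12,34,10] → #
    (3,2)@(7, 5): e=[28,-14,42] → ·
    (1,3)@(3, 7): e=[28,14,14] → #
    (2,3)@(5, 7): e=[36,-10,30] → ·
    (0,4)@(1, 9): e=[36,18,2] → #
    (1,4)@(3, 9): e=[44,-6,18] → ·
    (0,5)@(1, 11): e=[52,-2,6] → ·
  covered (7 px):
    · · · · # ·
    · · # # · ·
    · # # · · ·
    · # · · · ·
    # · · · · ·
    · · · · · ·
    · · · · · ·
    · · · · · ·
T3:
  2·area = 48  (B↔C swapped to make it positive)
  edge (10, 4)→(12, 10): d=(2,6) right/bottom  bias=-1
  edge (12, 10)→(6, 16): d=(-6,6) right/bottom  bias=-1
  edge (6, 16)→(10, 4): d=(4,-12) top-left  bias=+0
    (4,0)@(9, 1): e=[0,72,-24] → ·  [on edge]
    (5,0)@(11, 1): e=[-12,60,0] → ·  [on edge]
    (4,3)@(9, 7): e=[12,36,0] → #  [on edge]
    (5,3)@(11, 7): e=[0,24,24] → ·  [on edge]
    (4,4)@(9, 9): e=[16,24,8] → #
    (5,4)@(11, 9): e=[4,12,32] → #
    (4,5)@(9, 11): e=[20,12,16] → #
    (5,5)@(11, 11): e=[8,0,40] → ·  [on edge]
    (3,6)@(7, 13): e=[36,12,0] → #  [on edge]
    (4,6)@(9, 13): e=[24,0,24] → ·  [on edge]
    (3,7)@(7, 15): e=[40,0,8] → ·  [on edge]
  covered (5 px):
    · · · · · ·
    · · · · · ·
    · · · · · ·
    · · · · # ·
    · · · · # #
    · · · · # ·
    · · · # · ·
    · · · · · ·

Answer: [[1,3],[2,3],[3,3],[0,4],[1,4],[0,5]]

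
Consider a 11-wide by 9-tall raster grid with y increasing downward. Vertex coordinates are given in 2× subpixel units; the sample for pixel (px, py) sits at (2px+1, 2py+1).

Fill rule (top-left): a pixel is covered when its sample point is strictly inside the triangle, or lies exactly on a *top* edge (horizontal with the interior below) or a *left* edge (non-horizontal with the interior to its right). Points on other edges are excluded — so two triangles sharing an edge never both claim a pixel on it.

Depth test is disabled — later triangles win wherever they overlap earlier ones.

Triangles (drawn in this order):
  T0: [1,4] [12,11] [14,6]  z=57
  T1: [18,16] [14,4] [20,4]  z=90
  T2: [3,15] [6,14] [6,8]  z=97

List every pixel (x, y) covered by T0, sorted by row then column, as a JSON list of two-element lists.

T0:
  2·area = 69  (B↔C swapped to make it positive)
  edge (1, 4)→(14, 6): d=(13,2) right/bottom  bias=-1
  edge (14, 6)→(12, 11): d=(-2,5) right/bottom  bias=-1
  edge (12, 11)→(1, 4): d=(-11,-7) top-left  bias=+0
    (1,2)@(3, 5): e=[9,57,3] → █
    (2,2)@(5, 5): e=[5,47,17] → █
    (3,2)@(7, 5): e=[1,37,31] → █
    (4,2)@(9, 5): e=[-3,27,45] → ·
    (1,3)@(3, 7): e=[35,53,-19] → ·
    (2,3)@(5, 7): e=[31,43,-5] → ·
    (3,3)@(7, 7): e=[27,33,9] → █
    (4,3)@(9, 7): e=[23,23,23] → █
    (5,3)@(11, 7): e=[19,13,37] → █
    (6,3)@(13, 7): e=[15,3,51] → █
    (7,3)@(15, 7): e=[11,-7,65] → ·
    (3,4)@(7, 9): e=[53,29,-13] → ·
  covered (9 px):
    · · · · · · · · · · ·
    · · · · · · · · · · ·
    · █ █ █ · · · · · · ·
    · · · █ █ █ █ · · · ·
    · · · · █ █ · · · · ·
    · · · · · · · · · · ·
    · · · · · · · · · · ·
    · · · · · · · · · · ·
    · · · · · · · · · · ·
T1:
  2·area = 72
  edge (18, 16)→(14, 4): d=(-4,-12) top-left  bias=+0
  edge (14, 4)→(20, 4): d=(6,0) top-left  bias=+0
  edge (20, 4)→(18, 16): d=(-2,12) right/bottom  bias=-1
    (6,0)@(13, 1): e=[0,-18,90] → ·  [on edge]
    (7,2)@(15, 5): e=[8,6,58] → █
    (8,2)@(17, 5): e=[32,6,34] → █
    (9,2)@(19, 5): e=[56,6,10] → █
    (10,2)@(21, 5): e=[80,6,-14] → ·
    (7,3)@(15, 7): e=[0,18,54] → █  [on edge]
    (10,3)@(21, 7): e=[72,18,-18] → ·
    (7,4)@(15, 9): e=[-8,30,50] → ·
    (8,4)@(17, 9): e=[16,30,26] → █
    (10,4)@(21, 9): e=[64,30,-22] → ·
    (8,5)@(17, 11): e=[8,42,22] → █
    (9,5)@(19, 11): e=[32,42,-2] → ·
    (8,6)@(17, 13): e=[0,54,18] → █  [on edge]
  covered (10 px):
    · · · · · · · · · · ·
    · · · · · · · · · · ·
    · · · · · · · █ █ █ ·
    · · · · · · · █ █ █ ·
    · · · · · · · · █ █ ·
    · · · · · · · · █ · ·
    · · · · · · · · █ · ·
    · · · · · · · · · · ·
    · · · · · · · · · · ·
T2:
  2·area = 18  (B↔C swapped to make it positive)
  edge (3, 15)→(6, 8): d=(3,-7) top-left  bias=+0
  edge (6, 8)→(6, 14): d=(0,6) right/bottom  bias=-1
  edge (6, 14)→(3, 15): d=(-3,1) right/bottom  bias=-1
    (4,0)@(9, 1): e=[0,-18,36] → ·  [on edge]
    (10,4)@(21, 9): e=[108,-90,0] → ·  [on edge]
    (2,5)@(5, 11): e=[2,6,10] → █
    (3,5)@(7, 11): e=[16,-6,8] → ·
    (7,5)@(15, 11): e=[72,-54,0] → ·  [on edge]
    (2,6)@(5, 13): e=[8,6,4] → █
    (3,6)@(7, 13): e=[22,-6,2] → ·
    (4,6)@(9, 13): e=[36,-18,0] → ·  [on edge]
    (1,7)@(3, 15): e=[0,18,0] → ·  [on edge]
    (2,7)@(5, 15): e=[14,6,-2] → ·
  covered (2 px):
    · · · · · · · · · · ·
    · · · · · · · · · · ·
    · · · · · · · · · · ·
    · · · · · · · · · · ·
    · · · · · · · · · · ·
    · · █ · · · · · · · ·
    · · █ · · · · · · · ·
    · · · · · · · · · · ·
    · · · · · · · · · · ·

Answer: [[1,2],[2,2],[3,2],[3,3],[4,3],[5,3],[6,3],[4,4],[5,4]]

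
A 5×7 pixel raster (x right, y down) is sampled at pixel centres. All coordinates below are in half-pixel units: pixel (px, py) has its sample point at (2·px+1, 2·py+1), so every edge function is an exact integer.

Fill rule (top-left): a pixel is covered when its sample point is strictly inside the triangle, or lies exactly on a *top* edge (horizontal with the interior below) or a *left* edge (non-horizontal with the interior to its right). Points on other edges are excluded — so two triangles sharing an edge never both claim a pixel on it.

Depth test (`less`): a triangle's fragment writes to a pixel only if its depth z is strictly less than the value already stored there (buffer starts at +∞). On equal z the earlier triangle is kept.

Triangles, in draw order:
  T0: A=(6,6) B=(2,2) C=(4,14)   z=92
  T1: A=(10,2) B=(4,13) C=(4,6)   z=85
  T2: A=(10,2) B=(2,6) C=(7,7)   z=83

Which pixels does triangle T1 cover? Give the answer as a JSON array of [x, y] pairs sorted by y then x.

T0:
  2·area = 40  (B↔C swapped to make it positive)
  edge (6, 6)→(4, 14): d=(-2,8) right/bottom  bias=-1
  edge (4, 14)→(2, 2): d=(-2,-12) top-left  bias=+0
  edge (2, 2)→(6, 6): d=(4,4) right/bottom  bias=-1
    (0,0)@(1, 1): e=[50,-10,0] → ·  [on edge]
    (1,1)@(3, 3): e=[30,10,0] → ·  [on edge]
    (1,2)@(3, 5): e=[26,6,8] → #
    (2,2)@(5, 5): e=[10,30,0] → ·  [on edge]
    (1,3)@(3, 7): e=[22,2,16] → #
    (2,3)@(5, 7): e=[6,26,8] → #
    (3,3)@(7, 7): e=[-10,50,0] → ·  [on edge]
    (1,4)@(3, 9): e=[18,-2,24] → ·
    (2,4)@(5, 9): e=[2,22,16] → #
    (3,4)@(7, 9): e=[-14,46,8] → ·
    (4,4)@(9, 9): e=[-30,70,0] → ·  [on edge]
    (2,5)@(5, 11): e=[-2,18,24] → ·
  covered (4 px):
    · · · · ·
    · · · · ·
    · # · · ·
    · # # · ·
    · · # · ·
    · · · · ·
    · · · · ·
T1:
  2·area = 42
  edge (10, 2)→(4, 13): d=(-6,11) right/bottom  bias=-1
  edge (4, 13)→(4, 6): d=(0,-7) top-left  bias=+0
  edge (4, 6)→(10, 2): d=(6,-4) top-left  bias=+0
    (4,1)@(9, 3): e=[5,35,2] → #
    (3,2)@(7, 5): e=[15,21,6] → #
    (4,2)@(9, 5): e=[-7,35,14] → ·
    (2,3)@(5, 7): e=[25,7,10] → #
    (4,3)@(9, 7): e=[-19,35,26] → ·
    (2,4)@(5, 9): e=[13,7,22] → #
    (3,4)@(7, 9): e=[-9,21,30] → ·
    (2,5)@(5, 11): e=[1,7,34] → #
    (3,5)@(7, 11): e=[-21,21,42] → ·
    (2,6)@(5, 13): e=[-11,7,46] → ·
  covered (6 px):
    · · · · ·
    · · · · #
    · · · # ·
    · · # # ·
    · · # · ·
    · · # · ·
    · · · · ·
T2:
  2·area = 28  (B↔C swapped to make it positive)
  edge (10, 2)→(7, 7): d=(-3,5) right/bottom  bias=-1
  edge (7, 7)→(2, 6): d=(-5,-1) top-left  bias=+0
  edge (2, 6)→(10, 2): d=(8,-4) top-left  bias=+0
    (4,1)@(9, 3): e=[2,22,4] → #
    (2,2)@(5, 5): e=[16,8,4] → #
    (3,2)@(7, 5): e=[6,10,12] → #
    (4,2)@(9, 5): e=[-4,12,20] → ·
    (2,3)@(5, 7): e=[10,-2,20] → ·
    (3,3)@(7, 7): e=[0,0,28] → ·  [on edge]
  covered (3 px):
    · · · · ·
    · · · · #
    · · # # ·
    · · · · ·
    · · · · ·
    · · · · ·
    · · · · ·

Final: [[4,1],[3,2],[2,3],[3,3],[2,4],[2,5]]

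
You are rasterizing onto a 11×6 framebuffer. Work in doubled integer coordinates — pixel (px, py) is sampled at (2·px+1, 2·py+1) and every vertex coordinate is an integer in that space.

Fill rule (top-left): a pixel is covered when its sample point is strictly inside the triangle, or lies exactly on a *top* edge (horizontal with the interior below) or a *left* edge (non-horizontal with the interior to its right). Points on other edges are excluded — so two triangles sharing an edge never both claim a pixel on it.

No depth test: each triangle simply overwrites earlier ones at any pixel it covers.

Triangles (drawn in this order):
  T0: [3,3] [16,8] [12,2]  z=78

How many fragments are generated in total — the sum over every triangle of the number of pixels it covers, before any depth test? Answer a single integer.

T0:
  2·area = 58  (B↔C swapped to make it positive)
  edge (3, 3)→(12, 2): d=(9,-1) top-left  bias=+0
  edge (12, 2)→(16, 8): d=(4,6) right/bottom  bias=-1
  edge (16, 8)→(3, 3): d=(-13,-5) top-left  bias=+0
    (10,0)@(21, 1): e=[0,-58,116] → ·  [on edge]
    (1,1)@(3, 3): e=[0,58,0] → █  [on edge]
    (2,1)@(5, 3): e=[2,46,10] → █
    (3,1)@(7, 3): e=[4,34,20] → █
    (4,1)@(9, 3): e=[6,22,30] → █
    (5,1)@(11, 3): e=[8,10,40] → █
    (6,1)@(13, 3): e=[10,-2,50] → ·
    (1,2)@(3, 5): e=[18,66,-26] → ·
    (2,2)@(5, 5): e=[20,54,-16] → ·
    (3,2)@(7, 5): e=[22,42,-6] → ·
    (4,2)@(9, 5): e=[24,30,4] → █
    (6,2)@(13, 5): e=[28,6,24] → █
  covered (9 px):
    · · · · · · · · · · ·
    · █ █ █ █ █ · · · · ·
    · · · · █ █ █ · · · ·
    · · · · · · · █ · · ·
    · · · · · · · · · · ·
    · · · · · · · · · · ·

Answer: 9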